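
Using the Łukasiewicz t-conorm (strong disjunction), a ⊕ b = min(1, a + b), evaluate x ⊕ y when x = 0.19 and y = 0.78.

x ⊕ y = min(1, 0.19 + 0.78) = min(1, 0.97) = 0.97
For comparison, the Gödel t-conorm max(a, b) would give 0.78.

0.97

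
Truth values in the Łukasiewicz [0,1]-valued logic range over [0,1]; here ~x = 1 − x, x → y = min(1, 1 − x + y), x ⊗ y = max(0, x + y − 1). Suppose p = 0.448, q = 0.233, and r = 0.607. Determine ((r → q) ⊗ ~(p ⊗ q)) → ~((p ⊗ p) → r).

0.374

r → q = min(1, 1 − 0.607 + 0.233) = min(1, 0.626) = 0.626
p ⊗ q = max(0, 0.448 + 0.233 − 1) = max(0, -0.319) = 0.000
~(p ⊗ q) = 1 − 0.000 = 1.000
(r → q) ⊗ ~(p ⊗ q) = max(0, 0.626 + 1.000 − 1) = max(0, 0.626) = 0.626
p ⊗ p = max(0, 0.448 + 0.448 − 1) = max(0, -0.104) = 0.000
(p ⊗ p) → r = min(1, 1 − 0.000 + 0.607) = min(1, 1.607) = 1.000
~((p ⊗ p) → r) = 1 − 1.000 = 0.000
((r → q) ⊗ ~(p ⊗ q)) → ~((p ⊗ p) → r) = min(1, 1 − 0.626 + 0.000) = min(1, 0.374) = 0.374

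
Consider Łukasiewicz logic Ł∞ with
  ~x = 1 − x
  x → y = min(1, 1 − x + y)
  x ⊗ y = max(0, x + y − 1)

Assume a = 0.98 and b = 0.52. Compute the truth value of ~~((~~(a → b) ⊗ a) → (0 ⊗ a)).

a → b = min(1, 1 − 0.98 + 0.52) = min(1, 0.54) = 0.54
~(a → b) = 1 − 0.54 = 0.46
~~(a → b) = 1 − 0.46 = 0.54
~~(a → b) ⊗ a = max(0, 0.54 + 0.98 − 1) = max(0, 0.52) = 0.52
0 ⊗ a = max(0, 0.00 + 0.98 − 1) = max(0, -0.02) = 0.00
(~~(a → b) ⊗ a) → (0 ⊗ a) = min(1, 1 − 0.52 + 0.00) = min(1, 0.48) = 0.48
~((~~(a → b) ⊗ a) → (0 ⊗ a)) = 1 − 0.48 = 0.52
~~((~~(a → b) ⊗ a) → (0 ⊗ a)) = 1 − 0.52 = 0.48

0.48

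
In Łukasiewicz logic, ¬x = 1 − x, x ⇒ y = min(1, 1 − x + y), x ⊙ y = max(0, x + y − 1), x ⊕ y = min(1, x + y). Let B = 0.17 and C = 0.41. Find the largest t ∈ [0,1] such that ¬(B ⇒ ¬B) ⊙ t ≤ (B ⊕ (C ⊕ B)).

¬B = 1 − 0.17 = 0.83
B ⇒ ¬B = min(1, 1 − 0.17 + 0.83) = min(1, 1.66) = 1.00
¬(B ⇒ ¬B) = 1 − 1.00 = 0.00
So the left factor is ¬(B ⇒ ¬B) = 0.00.
C ⊕ B = min(1, 0.41 + 0.17) = min(1, 0.58) = 0.58
B ⊕ (C ⊕ B) = min(1, 0.17 + 0.58) = min(1, 0.75) = 0.75
So the right-hand bound is B ⊕ (C ⊕ B) = 0.75.
The residuum of the Łukasiewicz t-norm gives the supremum: min(1, 1 − 0.00 + 0.75).
1 − 0.00 + 0.75 = 1.75, so t = min(1, 1.75) = 1.00.
Check: 0.00 ⊙ 1.00 = max(0, 0.00) = 0.00 ≤ 0.75.

1.00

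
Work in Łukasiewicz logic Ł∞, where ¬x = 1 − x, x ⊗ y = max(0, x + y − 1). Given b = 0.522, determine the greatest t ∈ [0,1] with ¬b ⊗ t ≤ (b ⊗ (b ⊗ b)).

¬b = 1 − 0.522 = 0.478
So the left factor is ¬b = 0.478.
b ⊗ b = max(0, 0.522 + 0.522 − 1) = max(0, 0.044) = 0.044
b ⊗ (b ⊗ b) = max(0, 0.522 + 0.044 − 1) = max(0, -0.434) = 0.000
So the right-hand bound is b ⊗ (b ⊗ b) = 0.000.
The residuum of the Łukasiewicz t-norm gives the supremum: min(1, 1 − 0.478 + 0.000).
1 − 0.478 + 0.000 = 0.522, so t = min(1, 0.522) = 0.522.
Check: 0.478 ⊗ 0.522 = max(0, 0.000) = 0.000 ≤ 0.000.

0.522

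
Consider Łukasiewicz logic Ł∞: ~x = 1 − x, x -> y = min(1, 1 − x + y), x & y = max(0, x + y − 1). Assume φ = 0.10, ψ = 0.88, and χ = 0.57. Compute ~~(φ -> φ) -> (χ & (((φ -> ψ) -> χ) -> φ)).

0.10

φ -> φ = min(1, 1 − 0.10 + 0.10) = min(1, 1.00) = 1.00
~(φ -> φ) = 1 − 1.00 = 0.00
~~(φ -> φ) = 1 − 0.00 = 1.00
φ -> ψ = min(1, 1 − 0.10 + 0.88) = min(1, 1.78) = 1.00
(φ -> ψ) -> χ = min(1, 1 − 1.00 + 0.57) = min(1, 0.57) = 0.57
((φ -> ψ) -> χ) -> φ = min(1, 1 − 0.57 + 0.10) = min(1, 0.53) = 0.53
χ & (((φ -> ψ) -> χ) -> φ) = max(0, 0.57 + 0.53 − 1) = max(0, 0.10) = 0.10
~~(φ -> φ) -> (χ & (((φ -> ψ) -> χ) -> φ)) = min(1, 1 − 1.00 + 0.10) = min(1, 0.10) = 0.10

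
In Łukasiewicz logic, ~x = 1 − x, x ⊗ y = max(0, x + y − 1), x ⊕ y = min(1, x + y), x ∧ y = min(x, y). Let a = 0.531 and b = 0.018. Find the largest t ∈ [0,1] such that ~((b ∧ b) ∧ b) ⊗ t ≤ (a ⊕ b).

0.567

b ∧ b = min(0.018, 0.018) = 0.018
(b ∧ b) ∧ b = min(0.018, 0.018) = 0.018
~((b ∧ b) ∧ b) = 1 − 0.018 = 0.982
So the left factor is ~((b ∧ b) ∧ b) = 0.982.
a ⊕ b = min(1, 0.531 + 0.018) = min(1, 0.549) = 0.549
So the right-hand bound is a ⊕ b = 0.549.
The residuum of the Łukasiewicz t-norm gives the supremum: min(1, 1 − 0.982 + 0.549).
1 − 0.982 + 0.549 = 0.567, so t = min(1, 0.567) = 0.567.
Check: 0.982 ⊗ 0.567 = max(0, 0.549) = 0.549 ≤ 0.549.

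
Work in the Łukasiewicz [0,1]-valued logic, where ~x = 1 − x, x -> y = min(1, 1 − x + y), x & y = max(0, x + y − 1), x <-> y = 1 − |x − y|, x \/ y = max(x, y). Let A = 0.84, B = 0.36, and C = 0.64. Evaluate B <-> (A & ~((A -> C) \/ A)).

A -> C = min(1, 1 − 0.84 + 0.64) = min(1, 0.80) = 0.80
(A -> C) \/ A = max(0.80, 0.84) = 0.84
~((A -> C) \/ A) = 1 − 0.84 = 0.16
A & ~((A -> C) \/ A) = max(0, 0.84 + 0.16 − 1) = max(0, 0.00) = 0.00
B <-> (A & ~((A -> C) \/ A)) = 1 − |0.36 − 0.00| = 1 − 0.36 = 0.64

0.64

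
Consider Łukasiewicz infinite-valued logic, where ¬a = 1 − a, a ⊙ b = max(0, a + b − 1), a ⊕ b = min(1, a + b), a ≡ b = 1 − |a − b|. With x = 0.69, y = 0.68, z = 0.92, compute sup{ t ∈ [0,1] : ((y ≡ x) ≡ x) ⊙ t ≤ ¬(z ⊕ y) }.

0.30

y ≡ x = 1 − |0.68 − 0.69| = 1 − 0.01 = 0.99
(y ≡ x) ≡ x = 1 − |0.99 − 0.69| = 1 − 0.30 = 0.70
So the left factor is (y ≡ x) ≡ x = 0.70.
z ⊕ y = min(1, 0.92 + 0.68) = min(1, 1.60) = 1.00
¬(z ⊕ y) = 1 − 1.00 = 0.00
So the right-hand bound is ¬(z ⊕ y) = 0.00.
The residuum of the Łukasiewicz t-norm gives the supremum: min(1, 1 − 0.70 + 0.00).
1 − 0.70 + 0.00 = 0.30, so t = min(1, 0.30) = 0.30.
Check: 0.70 ⊙ 0.30 = max(0, 0.00) = 0.00 ≤ 0.00.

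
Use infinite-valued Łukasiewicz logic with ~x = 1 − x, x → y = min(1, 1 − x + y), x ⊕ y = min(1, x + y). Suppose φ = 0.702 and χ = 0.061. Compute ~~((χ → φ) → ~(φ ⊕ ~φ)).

χ → φ = min(1, 1 − 0.061 + 0.702) = min(1, 1.641) = 1.000
~φ = 1 − 0.702 = 0.298
φ ⊕ ~φ = min(1, 0.702 + 0.298) = min(1, 1.000) = 1.000
~(φ ⊕ ~φ) = 1 − 1.000 = 0.000
(χ → φ) → ~(φ ⊕ ~φ) = min(1, 1 − 1.000 + 0.000) = min(1, 0.000) = 0.000
~((χ → φ) → ~(φ ⊕ ~φ)) = 1 − 0.000 = 1.000
~~((χ → φ) → ~(φ ⊕ ~φ)) = 1 − 1.000 = 0.000

0.000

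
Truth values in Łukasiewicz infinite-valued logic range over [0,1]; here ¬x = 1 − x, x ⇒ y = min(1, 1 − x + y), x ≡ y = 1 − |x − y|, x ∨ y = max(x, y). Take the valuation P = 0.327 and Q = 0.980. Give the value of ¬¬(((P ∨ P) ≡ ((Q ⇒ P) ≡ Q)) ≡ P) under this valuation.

0.367

P ∨ P = max(0.327, 0.327) = 0.327
Q ⇒ P = min(1, 1 − 0.980 + 0.327) = min(1, 0.347) = 0.347
(Q ⇒ P) ≡ Q = 1 − |0.347 − 0.980| = 1 − 0.633 = 0.367
(P ∨ P) ≡ ((Q ⇒ P) ≡ Q) = 1 − |0.327 − 0.367| = 1 − 0.040 = 0.960
((P ∨ P) ≡ ((Q ⇒ P) ≡ Q)) ≡ P = 1 − |0.960 − 0.327| = 1 − 0.633 = 0.367
¬(((P ∨ P) ≡ ((Q ⇒ P) ≡ Q)) ≡ P) = 1 − 0.367 = 0.633
¬¬(((P ∨ P) ≡ ((Q ⇒ P) ≡ Q)) ≡ P) = 1 − 0.633 = 0.367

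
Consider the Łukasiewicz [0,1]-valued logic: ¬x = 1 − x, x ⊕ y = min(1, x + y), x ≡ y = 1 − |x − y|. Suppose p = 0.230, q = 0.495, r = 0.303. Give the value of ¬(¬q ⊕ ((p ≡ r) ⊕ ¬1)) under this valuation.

0.000

¬q = 1 − 0.495 = 0.505
p ≡ r = 1 − |0.230 − 0.303| = 1 − 0.073 = 0.927
¬1 = 1 − 1.000 = 0.000
(p ≡ r) ⊕ ¬1 = min(1, 0.927 + 0.000) = min(1, 0.927) = 0.927
¬q ⊕ ((p ≡ r) ⊕ ¬1) = min(1, 0.505 + 0.927) = min(1, 1.432) = 1.000
¬(¬q ⊕ ((p ≡ r) ⊕ ¬1)) = 1 − 1.000 = 0.000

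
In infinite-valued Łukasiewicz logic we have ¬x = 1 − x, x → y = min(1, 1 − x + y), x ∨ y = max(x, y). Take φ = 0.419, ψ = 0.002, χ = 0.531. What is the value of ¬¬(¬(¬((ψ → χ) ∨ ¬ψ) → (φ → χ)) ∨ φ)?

ψ → χ = min(1, 1 − 0.002 + 0.531) = min(1, 1.529) = 1.000
¬ψ = 1 − 0.002 = 0.998
(ψ → χ) ∨ ¬ψ = max(1.000, 0.998) = 1.000
¬((ψ → χ) ∨ ¬ψ) = 1 − 1.000 = 0.000
φ → χ = min(1, 1 − 0.419 + 0.531) = min(1, 1.112) = 1.000
¬((ψ → χ) ∨ ¬ψ) → (φ → χ) = min(1, 1 − 0.000 + 1.000) = min(1, 2.000) = 1.000
¬(¬((ψ → χ) ∨ ¬ψ) → (φ → χ)) = 1 − 1.000 = 0.000
¬(¬((ψ → χ) ∨ ¬ψ) → (φ → χ)) ∨ φ = max(0.000, 0.419) = 0.419
¬(¬(¬((ψ → χ) ∨ ¬ψ) → (φ → χ)) ∨ φ) = 1 − 0.419 = 0.581
¬¬(¬(¬((ψ → χ) ∨ ¬ψ) → (φ → χ)) ∨ φ) = 1 − 0.581 = 0.419

0.419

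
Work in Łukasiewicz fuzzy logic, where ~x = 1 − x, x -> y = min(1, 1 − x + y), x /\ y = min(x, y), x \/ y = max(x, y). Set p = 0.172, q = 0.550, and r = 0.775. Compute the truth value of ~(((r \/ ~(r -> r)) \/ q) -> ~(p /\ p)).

r -> r = min(1, 1 − 0.775 + 0.775) = min(1, 1.000) = 1.000
~(r -> r) = 1 − 1.000 = 0.000
r \/ ~(r -> r) = max(0.775, 0.000) = 0.775
(r \/ ~(r -> r)) \/ q = max(0.775, 0.550) = 0.775
p /\ p = min(0.172, 0.172) = 0.172
~(p /\ p) = 1 − 0.172 = 0.828
((r \/ ~(r -> r)) \/ q) -> ~(p /\ p) = min(1, 1 − 0.775 + 0.828) = min(1, 1.053) = 1.000
~(((r \/ ~(r -> r)) \/ q) -> ~(p /\ p)) = 1 − 1.000 = 0.000

0.000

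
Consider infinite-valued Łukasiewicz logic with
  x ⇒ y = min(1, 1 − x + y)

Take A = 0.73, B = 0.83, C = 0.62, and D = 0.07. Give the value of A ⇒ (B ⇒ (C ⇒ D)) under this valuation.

C ⇒ D = min(1, 1 − 0.62 + 0.07) = min(1, 0.45) = 0.45
B ⇒ (C ⇒ D) = min(1, 1 − 0.83 + 0.45) = min(1, 0.62) = 0.62
A ⇒ (B ⇒ (C ⇒ D)) = min(1, 1 − 0.73 + 0.62) = min(1, 0.89) = 0.89

0.89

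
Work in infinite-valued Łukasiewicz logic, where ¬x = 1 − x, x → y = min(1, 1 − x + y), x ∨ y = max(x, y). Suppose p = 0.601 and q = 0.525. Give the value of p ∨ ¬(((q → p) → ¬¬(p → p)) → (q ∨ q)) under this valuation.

q → p = min(1, 1 − 0.525 + 0.601) = min(1, 1.076) = 1.000
p → p = min(1, 1 − 0.601 + 0.601) = min(1, 1.000) = 1.000
¬(p → p) = 1 − 1.000 = 0.000
¬¬(p → p) = 1 − 0.000 = 1.000
(q → p) → ¬¬(p → p) = min(1, 1 − 1.000 + 1.000) = min(1, 1.000) = 1.000
q ∨ q = max(0.525, 0.525) = 0.525
((q → p) → ¬¬(p → p)) → (q ∨ q) = min(1, 1 − 1.000 + 0.525) = min(1, 0.525) = 0.525
¬(((q → p) → ¬¬(p → p)) → (q ∨ q)) = 1 − 0.525 = 0.475
p ∨ ¬(((q → p) → ¬¬(p → p)) → (q ∨ q)) = max(0.601, 0.475) = 0.601

0.601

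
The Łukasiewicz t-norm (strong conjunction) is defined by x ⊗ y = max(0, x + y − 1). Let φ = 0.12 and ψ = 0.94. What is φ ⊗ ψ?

φ ⊗ ψ = max(0, 0.12 + 0.94 − 1) = max(0, 0.06) = 0.06
For comparison, the Gödel (minimum) t-norm min(x, y) would give 0.12.

0.06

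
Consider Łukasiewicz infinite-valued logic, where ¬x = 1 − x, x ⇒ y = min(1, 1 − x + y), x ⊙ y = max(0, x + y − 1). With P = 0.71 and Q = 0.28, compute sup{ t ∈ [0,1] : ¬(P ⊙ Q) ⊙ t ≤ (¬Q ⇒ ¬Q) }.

P ⊙ Q = max(0, 0.71 + 0.28 − 1) = max(0, -0.01) = 0.00
¬(P ⊙ Q) = 1 − 0.00 = 1.00
So the left factor is ¬(P ⊙ Q) = 1.00.
¬Q = 1 − 0.28 = 0.72
¬Q ⇒ ¬Q = min(1, 1 − 0.72 + 0.72) = min(1, 1.00) = 1.00
So the right-hand bound is ¬Q ⇒ ¬Q = 1.00.
The residuum of the Łukasiewicz t-norm gives the supremum: min(1, 1 − 1.00 + 1.00).
1 − 1.00 + 1.00 = 1.00, so t = min(1, 1.00) = 1.00.
Check: 1.00 ⊙ 1.00 = max(0, 1.00) = 1.00 ≤ 1.00.

1.00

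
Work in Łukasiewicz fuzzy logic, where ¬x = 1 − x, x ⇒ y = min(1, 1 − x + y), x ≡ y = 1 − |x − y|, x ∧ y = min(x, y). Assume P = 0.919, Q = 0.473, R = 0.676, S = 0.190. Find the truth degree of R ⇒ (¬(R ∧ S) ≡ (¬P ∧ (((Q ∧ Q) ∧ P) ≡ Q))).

0.595

R ∧ S = min(0.676, 0.190) = 0.190
¬(R ∧ S) = 1 − 0.190 = 0.810
¬P = 1 − 0.919 = 0.081
Q ∧ Q = min(0.473, 0.473) = 0.473
(Q ∧ Q) ∧ P = min(0.473, 0.919) = 0.473
((Q ∧ Q) ∧ P) ≡ Q = 1 − |0.473 − 0.473| = 1 − 0.000 = 1.000
¬P ∧ (((Q ∧ Q) ∧ P) ≡ Q) = min(0.081, 1.000) = 0.081
¬(R ∧ S) ≡ (¬P ∧ (((Q ∧ Q) ∧ P) ≡ Q)) = 1 − |0.810 − 0.081| = 1 − 0.729 = 0.271
R ⇒ (¬(R ∧ S) ≡ (¬P ∧ (((Q ∧ Q) ∧ P) ≡ Q))) = min(1, 1 − 0.676 + 0.271) = min(1, 0.595) = 0.595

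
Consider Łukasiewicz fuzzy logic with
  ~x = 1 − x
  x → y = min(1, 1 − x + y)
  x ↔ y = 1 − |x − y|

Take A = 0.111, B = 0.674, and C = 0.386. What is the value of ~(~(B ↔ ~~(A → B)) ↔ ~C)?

A → B = min(1, 1 − 0.111 + 0.674) = min(1, 1.563) = 1.000
~(A → B) = 1 − 1.000 = 0.000
~~(A → B) = 1 − 0.000 = 1.000
B ↔ ~~(A → B) = 1 − |0.674 − 1.000| = 1 − 0.326 = 0.674
~(B ↔ ~~(A → B)) = 1 − 0.674 = 0.326
~C = 1 − 0.386 = 0.614
~(B ↔ ~~(A → B)) ↔ ~C = 1 − |0.326 − 0.614| = 1 − 0.288 = 0.712
~(~(B ↔ ~~(A → B)) ↔ ~C) = 1 − 0.712 = 0.288

0.288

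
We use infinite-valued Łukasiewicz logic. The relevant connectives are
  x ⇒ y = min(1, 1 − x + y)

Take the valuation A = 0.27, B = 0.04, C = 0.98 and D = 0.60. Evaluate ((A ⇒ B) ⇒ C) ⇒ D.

0.60

A ⇒ B = min(1, 1 − 0.27 + 0.04) = min(1, 0.77) = 0.77
(A ⇒ B) ⇒ C = min(1, 1 − 0.77 + 0.98) = min(1, 1.21) = 1.00
((A ⇒ B) ⇒ C) ⇒ D = min(1, 1 − 1.00 + 0.60) = min(1, 0.60) = 0.60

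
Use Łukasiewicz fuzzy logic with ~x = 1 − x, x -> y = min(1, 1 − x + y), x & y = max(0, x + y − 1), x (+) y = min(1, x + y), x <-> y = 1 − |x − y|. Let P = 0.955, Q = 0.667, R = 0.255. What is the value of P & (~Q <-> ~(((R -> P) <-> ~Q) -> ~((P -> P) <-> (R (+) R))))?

0.622

~Q = 1 − 0.667 = 0.333
R -> P = min(1, 1 − 0.255 + 0.955) = min(1, 1.700) = 1.000
(R -> P) <-> ~Q = 1 − |1.000 − 0.333| = 1 − 0.667 = 0.333
P -> P = min(1, 1 − 0.955 + 0.955) = min(1, 1.000) = 1.000
R (+) R = min(1, 0.255 + 0.255) = min(1, 0.510) = 0.510
(P -> P) <-> (R (+) R) = 1 − |1.000 − 0.510| = 1 − 0.490 = 0.510
~((P -> P) <-> (R (+) R)) = 1 − 0.510 = 0.490
((R -> P) <-> ~Q) -> ~((P -> P) <-> (R (+) R)) = min(1, 1 − 0.333 + 0.490) = min(1, 1.157) = 1.000
~(((R -> P) <-> ~Q) -> ~((P -> P) <-> (R (+) R))) = 1 − 1.000 = 0.000
~Q <-> ~(((R -> P) <-> ~Q) -> ~((P -> P) <-> (R (+) R))) = 1 − |0.333 − 0.000| = 1 − 0.333 = 0.667
P & (~Q <-> ~(((R -> P) <-> ~Q) -> ~((P -> P) <-> (R (+) R)))) = max(0, 0.955 + 0.667 − 1) = max(0, 0.622) = 0.622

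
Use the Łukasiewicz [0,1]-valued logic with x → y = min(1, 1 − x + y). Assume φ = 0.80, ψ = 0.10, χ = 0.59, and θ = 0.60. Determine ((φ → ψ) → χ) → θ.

0.60

φ → ψ = min(1, 1 − 0.80 + 0.10) = min(1, 0.30) = 0.30
(φ → ψ) → χ = min(1, 1 − 0.30 + 0.59) = min(1, 1.29) = 1.00
((φ → ψ) → χ) → θ = min(1, 1 − 1.00 + 0.60) = min(1, 0.60) = 0.60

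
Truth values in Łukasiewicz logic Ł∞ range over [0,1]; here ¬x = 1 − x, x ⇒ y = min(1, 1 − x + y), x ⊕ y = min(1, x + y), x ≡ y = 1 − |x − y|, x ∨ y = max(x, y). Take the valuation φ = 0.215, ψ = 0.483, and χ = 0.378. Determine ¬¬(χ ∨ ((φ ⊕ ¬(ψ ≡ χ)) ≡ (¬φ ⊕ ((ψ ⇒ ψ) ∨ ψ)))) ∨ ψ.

ψ ≡ χ = 1 − |0.483 − 0.378| = 1 − 0.105 = 0.895
¬(ψ ≡ χ) = 1 − 0.895 = 0.105
φ ⊕ ¬(ψ ≡ χ) = min(1, 0.215 + 0.105) = min(1, 0.320) = 0.320
¬φ = 1 − 0.215 = 0.785
ψ ⇒ ψ = min(1, 1 − 0.483 + 0.483) = min(1, 1.000) = 1.000
(ψ ⇒ ψ) ∨ ψ = max(1.000, 0.483) = 1.000
¬φ ⊕ ((ψ ⇒ ψ) ∨ ψ) = min(1, 0.785 + 1.000) = min(1, 1.785) = 1.000
(φ ⊕ ¬(ψ ≡ χ)) ≡ (¬φ ⊕ ((ψ ⇒ ψ) ∨ ψ)) = 1 − |0.320 − 1.000| = 1 − 0.680 = 0.320
χ ∨ ((φ ⊕ ¬(ψ ≡ χ)) ≡ (¬φ ⊕ ((ψ ⇒ ψ) ∨ ψ))) = max(0.378, 0.320) = 0.378
¬(χ ∨ ((φ ⊕ ¬(ψ ≡ χ)) ≡ (¬φ ⊕ ((ψ ⇒ ψ) ∨ ψ)))) = 1 − 0.378 = 0.622
¬¬(χ ∨ ((φ ⊕ ¬(ψ ≡ χ)) ≡ (¬φ ⊕ ((ψ ⇒ ψ) ∨ ψ)))) = 1 − 0.622 = 0.378
¬¬(χ ∨ ((φ ⊕ ¬(ψ ≡ χ)) ≡ (¬φ ⊕ ((ψ ⇒ ψ) ∨ ψ)))) ∨ ψ = max(0.378, 0.483) = 0.483

0.483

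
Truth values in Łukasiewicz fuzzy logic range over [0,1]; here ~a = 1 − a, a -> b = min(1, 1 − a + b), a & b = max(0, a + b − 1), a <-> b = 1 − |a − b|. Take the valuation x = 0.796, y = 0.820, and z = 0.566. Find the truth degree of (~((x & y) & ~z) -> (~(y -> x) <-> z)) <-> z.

0.942

x & y = max(0, 0.796 + 0.820 − 1) = max(0, 0.616) = 0.616
~z = 1 − 0.566 = 0.434
(x & y) & ~z = max(0, 0.616 + 0.434 − 1) = max(0, 0.050) = 0.050
~((x & y) & ~z) = 1 − 0.050 = 0.950
y -> x = min(1, 1 − 0.820 + 0.796) = min(1, 0.976) = 0.976
~(y -> x) = 1 − 0.976 = 0.024
~(y -> x) <-> z = 1 − |0.024 − 0.566| = 1 − 0.542 = 0.458
~((x & y) & ~z) -> (~(y -> x) <-> z) = min(1, 1 − 0.950 + 0.458) = min(1, 0.508) = 0.508
(~((x & y) & ~z) -> (~(y -> x) <-> z)) <-> z = 1 − |0.508 − 0.566| = 1 − 0.058 = 0.942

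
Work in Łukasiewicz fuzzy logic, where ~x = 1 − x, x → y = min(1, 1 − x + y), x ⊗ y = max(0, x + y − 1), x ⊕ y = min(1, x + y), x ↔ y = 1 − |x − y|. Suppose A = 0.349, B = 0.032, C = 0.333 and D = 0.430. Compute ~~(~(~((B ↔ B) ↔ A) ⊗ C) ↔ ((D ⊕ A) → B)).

B ↔ B = 1 − |0.032 − 0.032| = 1 − 0.000 = 1.000
(B ↔ B) ↔ A = 1 − |1.000 − 0.349| = 1 − 0.651 = 0.349
~((B ↔ B) ↔ A) = 1 − 0.349 = 0.651
~((B ↔ B) ↔ A) ⊗ C = max(0, 0.651 + 0.333 − 1) = max(0, -0.016) = 0.000
~(~((B ↔ B) ↔ A) ⊗ C) = 1 − 0.000 = 1.000
D ⊕ A = min(1, 0.430 + 0.349) = min(1, 0.779) = 0.779
(D ⊕ A) → B = min(1, 1 − 0.779 + 0.032) = min(1, 0.253) = 0.253
~(~((B ↔ B) ↔ A) ⊗ C) ↔ ((D ⊕ A) → B) = 1 − |1.000 − 0.253| = 1 − 0.747 = 0.253
~(~(~((B ↔ B) ↔ A) ⊗ C) ↔ ((D ⊕ A) → B)) = 1 − 0.253 = 0.747
~~(~(~((B ↔ B) ↔ A) ⊗ C) ↔ ((D ⊕ A) → B)) = 1 − 0.747 = 0.253

0.253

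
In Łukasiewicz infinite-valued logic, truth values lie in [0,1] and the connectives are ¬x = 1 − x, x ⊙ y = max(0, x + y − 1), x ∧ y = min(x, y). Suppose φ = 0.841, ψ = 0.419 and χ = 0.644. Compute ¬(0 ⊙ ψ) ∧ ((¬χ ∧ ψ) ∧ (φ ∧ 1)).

0.356

0 ⊙ ψ = max(0, 0.000 + 0.419 − 1) = max(0, -0.581) = 0.000
¬(0 ⊙ ψ) = 1 − 0.000 = 1.000
¬χ = 1 − 0.644 = 0.356
¬χ ∧ ψ = min(0.356, 0.419) = 0.356
φ ∧ 1 = min(0.841, 1.000) = 0.841
(¬χ ∧ ψ) ∧ (φ ∧ 1) = min(0.356, 0.841) = 0.356
¬(0 ⊙ ψ) ∧ ((¬χ ∧ ψ) ∧ (φ ∧ 1)) = min(1.000, 0.356) = 0.356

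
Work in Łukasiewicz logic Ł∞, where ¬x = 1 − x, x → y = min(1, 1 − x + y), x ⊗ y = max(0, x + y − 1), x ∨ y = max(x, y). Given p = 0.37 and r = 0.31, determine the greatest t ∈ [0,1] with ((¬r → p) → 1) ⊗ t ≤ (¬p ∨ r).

0.63

¬r = 1 − 0.31 = 0.69
¬r → p = min(1, 1 − 0.69 + 0.37) = min(1, 0.68) = 0.68
(¬r → p) → 1 = min(1, 1 − 0.68 + 1.00) = min(1, 1.32) = 1.00
So the left factor is (¬r → p) → 1 = 1.00.
¬p = 1 − 0.37 = 0.63
¬p ∨ r = max(0.63, 0.31) = 0.63
So the right-hand bound is ¬p ∨ r = 0.63.
The residuum of the Łukasiewicz t-norm gives the supremum: min(1, 1 − 1.00 + 0.63).
1 − 1.00 + 0.63 = 0.63, so t = min(1, 0.63) = 0.63.
Check: 1.00 ⊗ 0.63 = max(0, 0.63) = 0.63 ≤ 0.63.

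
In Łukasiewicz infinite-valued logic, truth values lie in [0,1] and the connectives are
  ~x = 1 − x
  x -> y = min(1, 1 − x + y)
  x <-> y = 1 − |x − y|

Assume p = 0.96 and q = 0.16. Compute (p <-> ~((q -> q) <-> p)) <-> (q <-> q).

q -> q = min(1, 1 − 0.16 + 0.16) = min(1, 1.00) = 1.00
(q -> q) <-> p = 1 − |1.00 − 0.96| = 1 − 0.04 = 0.96
~((q -> q) <-> p) = 1 − 0.96 = 0.04
p <-> ~((q -> q) <-> p) = 1 − |0.96 − 0.04| = 1 − 0.92 = 0.08
q <-> q = 1 − |0.16 − 0.16| = 1 − 0.00 = 1.00
(p <-> ~((q -> q) <-> p)) <-> (q <-> q) = 1 − |0.08 − 1.00| = 1 − 0.92 = 0.08

0.08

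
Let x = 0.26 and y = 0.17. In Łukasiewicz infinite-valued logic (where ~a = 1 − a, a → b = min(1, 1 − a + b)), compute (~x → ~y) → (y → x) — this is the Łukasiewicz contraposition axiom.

1.00

~x = 1 − 0.26 = 0.74
~y = 1 − 0.17 = 0.83
~x → ~y = min(1, 1 − 0.74 + 0.83) = min(1, 1.09) = 1.00
y → x = min(1, 1 − 0.17 + 0.26) = min(1, 1.09) = 1.00
(~x → ~y) → (y → x) = min(1, 1 − 1.00 + 1.00) = min(1, 1.00) = 1.00
(As expected: an axiom of Ł∞, always 1.)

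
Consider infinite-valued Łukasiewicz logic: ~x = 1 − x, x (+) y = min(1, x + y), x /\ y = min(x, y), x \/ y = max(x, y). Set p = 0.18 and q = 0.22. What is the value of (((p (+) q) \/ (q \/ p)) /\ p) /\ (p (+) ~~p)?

p (+) q = min(1, 0.18 + 0.22) = min(1, 0.40) = 0.40
q \/ p = max(0.22, 0.18) = 0.22
(p (+) q) \/ (q \/ p) = max(0.40, 0.22) = 0.40
((p (+) q) \/ (q \/ p)) /\ p = min(0.40, 0.18) = 0.18
~p = 1 − 0.18 = 0.82
~~p = 1 − 0.82 = 0.18
p (+) ~~p = min(1, 0.18 + 0.18) = min(1, 0.36) = 0.36
(((p (+) q) \/ (q \/ p)) /\ p) /\ (p (+) ~~p) = min(0.18, 0.36) = 0.18

0.18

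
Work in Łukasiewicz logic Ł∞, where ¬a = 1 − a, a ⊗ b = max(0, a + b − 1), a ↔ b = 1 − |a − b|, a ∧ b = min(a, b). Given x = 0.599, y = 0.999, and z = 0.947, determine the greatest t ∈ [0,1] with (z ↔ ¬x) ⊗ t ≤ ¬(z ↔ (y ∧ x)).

¬x = 1 − 0.599 = 0.401
z ↔ ¬x = 1 − |0.947 − 0.401| = 1 − 0.546 = 0.454
So the left factor is z ↔ ¬x = 0.454.
y ∧ x = min(0.999, 0.599) = 0.599
z ↔ (y ∧ x) = 1 − |0.947 − 0.599| = 1 − 0.348 = 0.652
¬(z ↔ (y ∧ x)) = 1 − 0.652 = 0.348
So the right-hand bound is ¬(z ↔ (y ∧ x)) = 0.348.
The residuum of the Łukasiewicz t-norm gives the supremum: min(1, 1 − 0.454 + 0.348).
1 − 0.454 + 0.348 = 0.894, so t = min(1, 0.894) = 0.894.
Check: 0.454 ⊗ 0.894 = max(0, 0.348) = 0.348 ≤ 0.348.

0.894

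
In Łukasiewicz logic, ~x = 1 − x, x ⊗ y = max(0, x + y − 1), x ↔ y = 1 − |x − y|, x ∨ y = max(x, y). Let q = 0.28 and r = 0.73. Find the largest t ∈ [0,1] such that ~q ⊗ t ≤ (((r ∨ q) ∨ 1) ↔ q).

0.56

~q = 1 − 0.28 = 0.72
So the left factor is ~q = 0.72.
r ∨ q = max(0.73, 0.28) = 0.73
(r ∨ q) ∨ 1 = max(0.73, 1.00) = 1.00
((r ∨ q) ∨ 1) ↔ q = 1 − |1.00 − 0.28| = 1 − 0.72 = 0.28
So the right-hand bound is ((r ∨ q) ∨ 1) ↔ q = 0.28.
The residuum of the Łukasiewicz t-norm gives the supremum: min(1, 1 − 0.72 + 0.28).
1 − 0.72 + 0.28 = 0.56, so t = min(1, 0.56) = 0.56.
Check: 0.72 ⊗ 0.56 = max(0, 0.28) = 0.28 ≤ 0.28.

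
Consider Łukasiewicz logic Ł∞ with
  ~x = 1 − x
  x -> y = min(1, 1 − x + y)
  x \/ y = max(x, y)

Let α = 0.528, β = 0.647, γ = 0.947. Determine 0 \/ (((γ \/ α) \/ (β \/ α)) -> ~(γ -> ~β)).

0.647

γ \/ α = max(0.947, 0.528) = 0.947
β \/ α = max(0.647, 0.528) = 0.647
(γ \/ α) \/ (β \/ α) = max(0.947, 0.647) = 0.947
~β = 1 − 0.647 = 0.353
γ -> ~β = min(1, 1 − 0.947 + 0.353) = min(1, 0.406) = 0.406
~(γ -> ~β) = 1 − 0.406 = 0.594
((γ \/ α) \/ (β \/ α)) -> ~(γ -> ~β) = min(1, 1 − 0.947 + 0.594) = min(1, 0.647) = 0.647
0 \/ (((γ \/ α) \/ (β \/ α)) -> ~(γ -> ~β)) = max(0.000, 0.647) = 0.647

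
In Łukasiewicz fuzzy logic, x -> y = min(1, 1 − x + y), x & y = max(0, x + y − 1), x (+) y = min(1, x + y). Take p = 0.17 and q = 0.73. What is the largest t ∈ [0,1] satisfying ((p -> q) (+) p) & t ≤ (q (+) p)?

0.90

p -> q = min(1, 1 − 0.17 + 0.73) = min(1, 1.56) = 1.00
(p -> q) (+) p = min(1, 1.00 + 0.17) = min(1, 1.17) = 1.00
So the left factor is (p -> q) (+) p = 1.00.
q (+) p = min(1, 0.73 + 0.17) = min(1, 0.90) = 0.90
So the right-hand bound is q (+) p = 0.90.
The residuum of the Łukasiewicz t-norm gives the supremum: min(1, 1 − 1.00 + 0.90).
1 − 1.00 + 0.90 = 0.90, so t = min(1, 0.90) = 0.90.
Check: 1.00 & 0.90 = max(0, 0.90) = 0.90 ≤ 0.90.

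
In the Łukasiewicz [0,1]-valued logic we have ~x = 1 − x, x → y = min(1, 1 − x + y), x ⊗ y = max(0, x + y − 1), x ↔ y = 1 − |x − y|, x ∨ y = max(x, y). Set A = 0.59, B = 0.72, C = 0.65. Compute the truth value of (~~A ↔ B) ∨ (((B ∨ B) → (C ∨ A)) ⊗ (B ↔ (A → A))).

0.87

~A = 1 − 0.59 = 0.41
~~A = 1 − 0.41 = 0.59
~~A ↔ B = 1 − |0.59 − 0.72| = 1 − 0.13 = 0.87
B ∨ B = max(0.72, 0.72) = 0.72
C ∨ A = max(0.65, 0.59) = 0.65
(B ∨ B) → (C ∨ A) = min(1, 1 − 0.72 + 0.65) = min(1, 0.93) = 0.93
A → A = min(1, 1 − 0.59 + 0.59) = min(1, 1.00) = 1.00
B ↔ (A → A) = 1 − |0.72 − 1.00| = 1 − 0.28 = 0.72
((B ∨ B) → (C ∨ A)) ⊗ (B ↔ (A → A)) = max(0, 0.93 + 0.72 − 1) = max(0, 0.65) = 0.65
(~~A ↔ B) ∨ (((B ∨ B) → (C ∨ A)) ⊗ (B ↔ (A → A))) = max(0.87, 0.65) = 0.87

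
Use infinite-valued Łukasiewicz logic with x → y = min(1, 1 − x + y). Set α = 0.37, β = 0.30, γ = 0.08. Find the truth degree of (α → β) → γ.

0.15

α → β = min(1, 1 − 0.37 + 0.30) = min(1, 0.93) = 0.93
(α → β) → γ = min(1, 1 − 0.93 + 0.08) = min(1, 0.15) = 0.15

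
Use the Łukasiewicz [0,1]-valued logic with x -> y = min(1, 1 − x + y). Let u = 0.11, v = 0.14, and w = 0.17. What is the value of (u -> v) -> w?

u -> v = min(1, 1 − 0.11 + 0.14) = min(1, 1.03) = 1.00
(u -> v) -> w = min(1, 1 − 1.00 + 0.17) = min(1, 0.17) = 0.17

0.17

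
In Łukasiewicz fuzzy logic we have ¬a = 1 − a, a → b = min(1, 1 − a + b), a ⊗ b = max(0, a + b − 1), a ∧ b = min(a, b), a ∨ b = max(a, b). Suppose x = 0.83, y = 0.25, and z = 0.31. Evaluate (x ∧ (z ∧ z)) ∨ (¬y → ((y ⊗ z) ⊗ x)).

z ∧ z = min(0.31, 0.31) = 0.31
x ∧ (z ∧ z) = min(0.83, 0.31) = 0.31
¬y = 1 − 0.25 = 0.75
y ⊗ z = max(0, 0.25 + 0.31 − 1) = max(0, -0.44) = 0.00
(y ⊗ z) ⊗ x = max(0, 0.00 + 0.83 − 1) = max(0, -0.17) = 0.00
¬y → ((y ⊗ z) ⊗ x) = min(1, 1 − 0.75 + 0.00) = min(1, 0.25) = 0.25
(x ∧ (z ∧ z)) ∨ (¬y → ((y ⊗ z) ⊗ x)) = max(0.31, 0.25) = 0.31

0.31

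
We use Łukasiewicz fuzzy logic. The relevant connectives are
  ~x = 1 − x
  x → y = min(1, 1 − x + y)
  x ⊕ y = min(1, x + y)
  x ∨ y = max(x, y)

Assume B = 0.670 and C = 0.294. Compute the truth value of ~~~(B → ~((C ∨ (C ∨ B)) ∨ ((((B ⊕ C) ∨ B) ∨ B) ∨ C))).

C ∨ B = max(0.294, 0.670) = 0.670
C ∨ (C ∨ B) = max(0.294, 0.670) = 0.670
B ⊕ C = min(1, 0.670 + 0.294) = min(1, 0.964) = 0.964
(B ⊕ C) ∨ B = max(0.964, 0.670) = 0.964
((B ⊕ C) ∨ B) ∨ B = max(0.964, 0.670) = 0.964
(((B ⊕ C) ∨ B) ∨ B) ∨ C = max(0.964, 0.294) = 0.964
(C ∨ (C ∨ B)) ∨ ((((B ⊕ C) ∨ B) ∨ B) ∨ C) = max(0.670, 0.964) = 0.964
~((C ∨ (C ∨ B)) ∨ ((((B ⊕ C) ∨ B) ∨ B) ∨ C)) = 1 − 0.964 = 0.036
B → ~((C ∨ (C ∨ B)) ∨ ((((B ⊕ C) ∨ B) ∨ B) ∨ C)) = min(1, 1 − 0.670 + 0.036) = min(1, 0.366) = 0.366
~(B → ~((C ∨ (C ∨ B)) ∨ ((((B ⊕ C) ∨ B) ∨ B) ∨ C))) = 1 − 0.366 = 0.634
~~(B → ~((C ∨ (C ∨ B)) ∨ ((((B ⊕ C) ∨ B) ∨ B) ∨ C))) = 1 − 0.634 = 0.366
~~~(B → ~((C ∨ (C ∨ B)) ∨ ((((B ⊕ C) ∨ B) ∨ B) ∨ C))) = 1 − 0.366 = 0.634

0.634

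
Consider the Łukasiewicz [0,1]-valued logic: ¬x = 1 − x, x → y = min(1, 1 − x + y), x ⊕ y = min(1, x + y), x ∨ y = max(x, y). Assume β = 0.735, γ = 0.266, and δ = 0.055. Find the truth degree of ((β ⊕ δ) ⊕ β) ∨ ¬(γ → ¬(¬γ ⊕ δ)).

1.000

β ⊕ δ = min(1, 0.735 + 0.055) = min(1, 0.790) = 0.790
(β ⊕ δ) ⊕ β = min(1, 0.790 + 0.735) = min(1, 1.525) = 1.000
¬γ = 1 − 0.266 = 0.734
¬γ ⊕ δ = min(1, 0.734 + 0.055) = min(1, 0.789) = 0.789
¬(¬γ ⊕ δ) = 1 − 0.789 = 0.211
γ → ¬(¬γ ⊕ δ) = min(1, 1 − 0.266 + 0.211) = min(1, 0.945) = 0.945
¬(γ → ¬(¬γ ⊕ δ)) = 1 − 0.945 = 0.055
((β ⊕ δ) ⊕ β) ∨ ¬(γ → ¬(¬γ ⊕ δ)) = max(1.000, 0.055) = 1.000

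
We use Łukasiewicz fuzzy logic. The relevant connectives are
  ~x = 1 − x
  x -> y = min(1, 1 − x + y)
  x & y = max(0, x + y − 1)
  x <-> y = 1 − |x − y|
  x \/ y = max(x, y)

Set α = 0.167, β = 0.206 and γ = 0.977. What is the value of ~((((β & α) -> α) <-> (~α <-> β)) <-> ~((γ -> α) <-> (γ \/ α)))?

0.414

β & α = max(0, 0.206 + 0.167 − 1) = max(0, -0.627) = 0.000
(β & α) -> α = min(1, 1 − 0.000 + 0.167) = min(1, 1.167) = 1.000
~α = 1 − 0.167 = 0.833
~α <-> β = 1 − |0.833 − 0.206| = 1 − 0.627 = 0.373
((β & α) -> α) <-> (~α <-> β) = 1 − |1.000 − 0.373| = 1 − 0.627 = 0.373
γ -> α = min(1, 1 − 0.977 + 0.167) = min(1, 0.190) = 0.190
γ \/ α = max(0.977, 0.167) = 0.977
(γ -> α) <-> (γ \/ α) = 1 − |0.190 − 0.977| = 1 − 0.787 = 0.213
~((γ -> α) <-> (γ \/ α)) = 1 − 0.213 = 0.787
(((β & α) -> α) <-> (~α <-> β)) <-> ~((γ -> α) <-> (γ \/ α)) = 1 − |0.373 − 0.787| = 1 − 0.414 = 0.586
~((((β & α) -> α) <-> (~α <-> β)) <-> ~((γ -> α) <-> (γ \/ α))) = 1 − 0.586 = 0.414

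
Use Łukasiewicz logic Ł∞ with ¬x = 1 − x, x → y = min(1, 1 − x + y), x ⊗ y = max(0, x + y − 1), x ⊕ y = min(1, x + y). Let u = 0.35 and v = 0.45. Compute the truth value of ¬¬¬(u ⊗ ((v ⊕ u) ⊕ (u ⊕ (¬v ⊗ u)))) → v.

v ⊕ u = min(1, 0.45 + 0.35) = min(1, 0.80) = 0.80
¬v = 1 − 0.45 = 0.55
¬v ⊗ u = max(0, 0.55 + 0.35 − 1) = max(0, -0.10) = 0.00
u ⊕ (¬v ⊗ u) = min(1, 0.35 + 0.00) = min(1, 0.35) = 0.35
(v ⊕ u) ⊕ (u ⊕ (¬v ⊗ u)) = min(1, 0.80 + 0.35) = min(1, 1.15) = 1.00
u ⊗ ((v ⊕ u) ⊕ (u ⊕ (¬v ⊗ u))) = max(0, 0.35 + 1.00 − 1) = max(0, 0.35) = 0.35
¬(u ⊗ ((v ⊕ u) ⊕ (u ⊕ (¬v ⊗ u)))) = 1 − 0.35 = 0.65
¬¬(u ⊗ ((v ⊕ u) ⊕ (u ⊕ (¬v ⊗ u)))) = 1 − 0.65 = 0.35
¬¬¬(u ⊗ ((v ⊕ u) ⊕ (u ⊕ (¬v ⊗ u)))) = 1 − 0.35 = 0.65
¬¬¬(u ⊗ ((v ⊕ u) ⊕ (u ⊕ (¬v ⊗ u)))) → v = min(1, 1 − 0.65 + 0.45) = min(1, 0.80) = 0.80

0.80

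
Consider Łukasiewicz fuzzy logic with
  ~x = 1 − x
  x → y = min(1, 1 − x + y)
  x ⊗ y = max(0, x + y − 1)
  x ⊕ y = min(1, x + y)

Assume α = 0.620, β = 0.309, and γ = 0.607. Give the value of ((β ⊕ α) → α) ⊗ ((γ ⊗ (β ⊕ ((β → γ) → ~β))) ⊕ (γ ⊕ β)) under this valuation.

β ⊕ α = min(1, 0.309 + 0.620) = min(1, 0.929) = 0.929
(β ⊕ α) → α = min(1, 1 − 0.929 + 0.620) = min(1, 0.691) = 0.691
β → γ = min(1, 1 − 0.309 + 0.607) = min(1, 1.298) = 1.000
~β = 1 − 0.309 = 0.691
(β → γ) → ~β = min(1, 1 − 1.000 + 0.691) = min(1, 0.691) = 0.691
β ⊕ ((β → γ) → ~β) = min(1, 0.309 + 0.691) = min(1, 1.000) = 1.000
γ ⊗ (β ⊕ ((β → γ) → ~β)) = max(0, 0.607 + 1.000 − 1) = max(0, 0.607) = 0.607
γ ⊕ β = min(1, 0.607 + 0.309) = min(1, 0.916) = 0.916
(γ ⊗ (β ⊕ ((β → γ) → ~β))) ⊕ (γ ⊕ β) = min(1, 0.607 + 0.916) = min(1, 1.523) = 1.000
((β ⊕ α) → α) ⊗ ((γ ⊗ (β ⊕ ((β → γ) → ~β))) ⊕ (γ ⊕ β)) = max(0, 0.691 + 1.000 − 1) = max(0, 0.691) = 0.691

0.691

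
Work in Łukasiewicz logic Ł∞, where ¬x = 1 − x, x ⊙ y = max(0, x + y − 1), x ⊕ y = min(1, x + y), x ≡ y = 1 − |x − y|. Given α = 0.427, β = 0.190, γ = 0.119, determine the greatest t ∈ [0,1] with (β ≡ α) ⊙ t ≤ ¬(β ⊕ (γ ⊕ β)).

0.738

β ≡ α = 1 − |0.190 − 0.427| = 1 − 0.237 = 0.763
So the left factor is β ≡ α = 0.763.
γ ⊕ β = min(1, 0.119 + 0.190) = min(1, 0.309) = 0.309
β ⊕ (γ ⊕ β) = min(1, 0.190 + 0.309) = min(1, 0.499) = 0.499
¬(β ⊕ (γ ⊕ β)) = 1 − 0.499 = 0.501
So the right-hand bound is ¬(β ⊕ (γ ⊕ β)) = 0.501.
The residuum of the Łukasiewicz t-norm gives the supremum: min(1, 1 − 0.763 + 0.501).
1 − 0.763 + 0.501 = 0.738, so t = min(1, 0.738) = 0.738.
Check: 0.763 ⊙ 0.738 = max(0, 0.501) = 0.501 ≤ 0.501.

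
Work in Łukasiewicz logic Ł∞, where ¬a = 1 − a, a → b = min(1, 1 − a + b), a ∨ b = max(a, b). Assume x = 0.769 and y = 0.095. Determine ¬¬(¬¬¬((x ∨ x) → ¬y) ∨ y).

0.095

x ∨ x = max(0.769, 0.769) = 0.769
¬y = 1 − 0.095 = 0.905
(x ∨ x) → ¬y = min(1, 1 − 0.769 + 0.905) = min(1, 1.136) = 1.000
¬((x ∨ x) → ¬y) = 1 − 1.000 = 0.000
¬¬((x ∨ x) → ¬y) = 1 − 0.000 = 1.000
¬¬¬((x ∨ x) → ¬y) = 1 − 1.000 = 0.000
¬¬¬((x ∨ x) → ¬y) ∨ y = max(0.000, 0.095) = 0.095
¬(¬¬¬((x ∨ x) → ¬y) ∨ y) = 1 − 0.095 = 0.905
¬¬(¬¬¬((x ∨ x) → ¬y) ∨ y) = 1 − 0.905 = 0.095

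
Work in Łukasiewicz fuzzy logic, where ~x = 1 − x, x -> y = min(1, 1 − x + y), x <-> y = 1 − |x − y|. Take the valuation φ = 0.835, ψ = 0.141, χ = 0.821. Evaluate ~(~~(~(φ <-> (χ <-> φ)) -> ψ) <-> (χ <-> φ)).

0.004

χ <-> φ = 1 − |0.821 − 0.835| = 1 − 0.014 = 0.986
φ <-> (χ <-> φ) = 1 − |0.835 − 0.986| = 1 − 0.151 = 0.849
~(φ <-> (χ <-> φ)) = 1 − 0.849 = 0.151
~(φ <-> (χ <-> φ)) -> ψ = min(1, 1 − 0.151 + 0.141) = min(1, 0.990) = 0.990
~(~(φ <-> (χ <-> φ)) -> ψ) = 1 − 0.990 = 0.010
~~(~(φ <-> (χ <-> φ)) -> ψ) = 1 − 0.010 = 0.990
~~(~(φ <-> (χ <-> φ)) -> ψ) <-> (χ <-> φ) = 1 − |0.990 − 0.986| = 1 − 0.004 = 0.996
~(~~(~(φ <-> (χ <-> φ)) -> ψ) <-> (χ <-> φ)) = 1 − 0.996 = 0.004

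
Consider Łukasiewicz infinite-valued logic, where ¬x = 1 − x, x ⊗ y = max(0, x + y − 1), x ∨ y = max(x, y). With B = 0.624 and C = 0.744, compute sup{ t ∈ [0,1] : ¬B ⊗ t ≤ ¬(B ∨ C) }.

¬B = 1 − 0.624 = 0.376
So the left factor is ¬B = 0.376.
B ∨ C = max(0.624, 0.744) = 0.744
¬(B ∨ C) = 1 − 0.744 = 0.256
So the right-hand bound is ¬(B ∨ C) = 0.256.
The residuum of the Łukasiewicz t-norm gives the supremum: min(1, 1 − 0.376 + 0.256).
1 − 0.376 + 0.256 = 0.880, so t = min(1, 0.880) = 0.880.
Check: 0.376 ⊗ 0.880 = max(0, 0.256) = 0.256 ≤ 0.256.

0.880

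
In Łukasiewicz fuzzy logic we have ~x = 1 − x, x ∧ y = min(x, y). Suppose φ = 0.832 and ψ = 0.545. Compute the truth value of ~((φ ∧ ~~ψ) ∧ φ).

0.455

~ψ = 1 − 0.545 = 0.455
~~ψ = 1 − 0.455 = 0.545
φ ∧ ~~ψ = min(0.832, 0.545) = 0.545
(φ ∧ ~~ψ) ∧ φ = min(0.545, 0.832) = 0.545
~((φ ∧ ~~ψ) ∧ φ) = 1 − 0.545 = 0.455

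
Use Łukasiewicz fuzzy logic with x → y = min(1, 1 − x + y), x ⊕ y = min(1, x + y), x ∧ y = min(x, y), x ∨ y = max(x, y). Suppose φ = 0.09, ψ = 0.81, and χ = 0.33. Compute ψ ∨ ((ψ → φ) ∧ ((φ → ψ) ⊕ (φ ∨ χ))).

ψ → φ = min(1, 1 − 0.81 + 0.09) = min(1, 0.28) = 0.28
φ → ψ = min(1, 1 − 0.09 + 0.81) = min(1, 1.72) = 1.00
φ ∨ χ = max(0.09, 0.33) = 0.33
(φ → ψ) ⊕ (φ ∨ χ) = min(1, 1.00 + 0.33) = min(1, 1.33) = 1.00
(ψ → φ) ∧ ((φ → ψ) ⊕ (φ ∨ χ)) = min(0.28, 1.00) = 0.28
ψ ∨ ((ψ → φ) ∧ ((φ → ψ) ⊕ (φ ∨ χ))) = max(0.81, 0.28) = 0.81

0.81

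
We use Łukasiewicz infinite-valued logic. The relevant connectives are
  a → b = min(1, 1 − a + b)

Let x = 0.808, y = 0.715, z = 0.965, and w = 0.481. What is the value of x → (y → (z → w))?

z → w = min(1, 1 − 0.965 + 0.481) = min(1, 0.516) = 0.516
y → (z → w) = min(1, 1 − 0.715 + 0.516) = min(1, 0.801) = 0.801
x → (y → (z → w)) = min(1, 1 − 0.808 + 0.801) = min(1, 0.993) = 0.993

0.993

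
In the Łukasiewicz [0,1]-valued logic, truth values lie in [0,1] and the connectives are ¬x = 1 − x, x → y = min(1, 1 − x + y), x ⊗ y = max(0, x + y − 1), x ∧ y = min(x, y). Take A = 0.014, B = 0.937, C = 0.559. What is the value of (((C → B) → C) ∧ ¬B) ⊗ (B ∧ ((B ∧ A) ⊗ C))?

C → B = min(1, 1 − 0.559 + 0.937) = min(1, 1.378) = 1.000
(C → B) → C = min(1, 1 − 1.000 + 0.559) = min(1, 0.559) = 0.559
¬B = 1 − 0.937 = 0.063
((C → B) → C) ∧ ¬B = min(0.559, 0.063) = 0.063
B ∧ A = min(0.937, 0.014) = 0.014
(B ∧ A) ⊗ C = max(0, 0.014 + 0.559 − 1) = max(0, -0.427) = 0.000
B ∧ ((B ∧ A) ⊗ C) = min(0.937, 0.000) = 0.000
(((C → B) → C) ∧ ¬B) ⊗ (B ∧ ((B ∧ A) ⊗ C)) = max(0, 0.063 + 0.000 − 1) = max(0, -0.937) = 0.000

0.000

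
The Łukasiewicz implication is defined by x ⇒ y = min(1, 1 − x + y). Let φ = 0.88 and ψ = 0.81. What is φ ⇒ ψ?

0.93

φ ⇒ ψ = min(1, 1 − 0.88 + 0.81) = min(1, 0.93) = 0.93
For comparison, the Gödel implication (1 if x ≤ y else y) would give 0.81.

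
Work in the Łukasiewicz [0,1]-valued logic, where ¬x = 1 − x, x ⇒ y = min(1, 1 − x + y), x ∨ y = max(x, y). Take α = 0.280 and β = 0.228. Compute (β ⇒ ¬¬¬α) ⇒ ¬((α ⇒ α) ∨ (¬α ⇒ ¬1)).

0.000

¬α = 1 − 0.280 = 0.720
¬¬α = 1 − 0.720 = 0.280
¬¬¬α = 1 − 0.280 = 0.720
β ⇒ ¬¬¬α = min(1, 1 − 0.228 + 0.720) = min(1, 1.492) = 1.000
α ⇒ α = min(1, 1 − 0.280 + 0.280) = min(1, 1.000) = 1.000
¬1 = 1 − 1.000 = 0.000
¬α ⇒ ¬1 = min(1, 1 − 0.720 + 0.000) = min(1, 0.280) = 0.280
(α ⇒ α) ∨ (¬α ⇒ ¬1) = max(1.000, 0.280) = 1.000
¬((α ⇒ α) ∨ (¬α ⇒ ¬1)) = 1 − 1.000 = 0.000
(β ⇒ ¬¬¬α) ⇒ ¬((α ⇒ α) ∨ (¬α ⇒ ¬1)) = min(1, 1 − 1.000 + 0.000) = min(1, 0.000) = 0.000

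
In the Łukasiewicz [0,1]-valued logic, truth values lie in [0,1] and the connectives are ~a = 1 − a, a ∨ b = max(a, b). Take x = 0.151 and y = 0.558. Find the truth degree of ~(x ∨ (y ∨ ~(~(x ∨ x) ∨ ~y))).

0.442

x ∨ x = max(0.151, 0.151) = 0.151
~(x ∨ x) = 1 − 0.151 = 0.849
~y = 1 − 0.558 = 0.442
~(x ∨ x) ∨ ~y = max(0.849, 0.442) = 0.849
~(~(x ∨ x) ∨ ~y) = 1 − 0.849 = 0.151
y ∨ ~(~(x ∨ x) ∨ ~y) = max(0.558, 0.151) = 0.558
x ∨ (y ∨ ~(~(x ∨ x) ∨ ~y)) = max(0.151, 0.558) = 0.558
~(x ∨ (y ∨ ~(~(x ∨ x) ∨ ~y))) = 1 − 0.558 = 0.442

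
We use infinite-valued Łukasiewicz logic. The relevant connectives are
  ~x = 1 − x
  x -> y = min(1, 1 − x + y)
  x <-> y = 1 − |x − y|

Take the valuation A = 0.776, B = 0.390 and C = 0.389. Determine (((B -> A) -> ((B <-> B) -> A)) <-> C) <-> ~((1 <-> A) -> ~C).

0.552

B -> A = min(1, 1 − 0.390 + 0.776) = min(1, 1.386) = 1.000
B <-> B = 1 − |0.390 − 0.390| = 1 − 0.000 = 1.000
(B <-> B) -> A = min(1, 1 − 1.000 + 0.776) = min(1, 0.776) = 0.776
(B -> A) -> ((B <-> B) -> A) = min(1, 1 − 1.000 + 0.776) = min(1, 0.776) = 0.776
((B -> A) -> ((B <-> B) -> A)) <-> C = 1 − |0.776 − 0.389| = 1 − 0.387 = 0.613
1 <-> A = 1 − |1.000 − 0.776| = 1 − 0.224 = 0.776
~C = 1 − 0.389 = 0.611
(1 <-> A) -> ~C = min(1, 1 − 0.776 + 0.611) = min(1, 0.835) = 0.835
~((1 <-> A) -> ~C) = 1 − 0.835 = 0.165
(((B -> A) -> ((B <-> B) -> A)) <-> C) <-> ~((1 <-> A) -> ~C) = 1 − |0.613 − 0.165| = 1 − 0.448 = 0.552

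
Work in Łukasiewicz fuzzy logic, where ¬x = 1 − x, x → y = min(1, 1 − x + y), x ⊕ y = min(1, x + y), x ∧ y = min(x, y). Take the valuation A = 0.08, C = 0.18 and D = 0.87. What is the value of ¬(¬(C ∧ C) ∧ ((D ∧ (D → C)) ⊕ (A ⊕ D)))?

C ∧ C = min(0.18, 0.18) = 0.18
¬(C ∧ C) = 1 − 0.18 = 0.82
D → C = min(1, 1 − 0.87 + 0.18) = min(1, 0.31) = 0.31
D ∧ (D → C) = min(0.87, 0.31) = 0.31
A ⊕ D = min(1, 0.08 + 0.87) = min(1, 0.95) = 0.95
(D ∧ (D → C)) ⊕ (A ⊕ D) = min(1, 0.31 + 0.95) = min(1, 1.26) = 1.00
¬(C ∧ C) ∧ ((D ∧ (D → C)) ⊕ (A ⊕ D)) = min(0.82, 1.00) = 0.82
¬(¬(C ∧ C) ∧ ((D ∧ (D → C)) ⊕ (A ⊕ D))) = 1 − 0.82 = 0.18

0.18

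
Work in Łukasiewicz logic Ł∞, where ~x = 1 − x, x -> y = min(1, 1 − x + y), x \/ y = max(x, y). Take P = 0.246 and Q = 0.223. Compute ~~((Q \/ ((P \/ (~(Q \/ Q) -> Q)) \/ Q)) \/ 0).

0.446

Q \/ Q = max(0.223, 0.223) = 0.223
~(Q \/ Q) = 1 − 0.223 = 0.777
~(Q \/ Q) -> Q = min(1, 1 − 0.777 + 0.223) = min(1, 0.446) = 0.446
P \/ (~(Q \/ Q) -> Q) = max(0.246, 0.446) = 0.446
(P \/ (~(Q \/ Q) -> Q)) \/ Q = max(0.446, 0.223) = 0.446
Q \/ ((P \/ (~(Q \/ Q) -> Q)) \/ Q) = max(0.223, 0.446) = 0.446
(Q \/ ((P \/ (~(Q \/ Q) -> Q)) \/ Q)) \/ 0 = max(0.446, 0.000) = 0.446
~((Q \/ ((P \/ (~(Q \/ Q) -> Q)) \/ Q)) \/ 0) = 1 − 0.446 = 0.554
~~((Q \/ ((P \/ (~(Q \/ Q) -> Q)) \/ Q)) \/ 0) = 1 − 0.554 = 0.446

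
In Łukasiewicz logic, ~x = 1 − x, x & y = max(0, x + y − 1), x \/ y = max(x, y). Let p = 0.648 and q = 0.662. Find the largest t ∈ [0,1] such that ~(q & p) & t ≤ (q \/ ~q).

q & p = max(0, 0.662 + 0.648 − 1) = max(0, 0.310) = 0.310
~(q & p) = 1 − 0.310 = 0.690
So the left factor is ~(q & p) = 0.690.
~q = 1 − 0.662 = 0.338
q \/ ~q = max(0.662, 0.338) = 0.662
So the right-hand bound is q \/ ~q = 0.662.
The residuum of the Łukasiewicz t-norm gives the supremum: min(1, 1 − 0.690 + 0.662).
1 − 0.690 + 0.662 = 0.972, so t = min(1, 0.972) = 0.972.
Check: 0.690 & 0.972 = max(0, 0.662) = 0.662 ≤ 0.662.

0.972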